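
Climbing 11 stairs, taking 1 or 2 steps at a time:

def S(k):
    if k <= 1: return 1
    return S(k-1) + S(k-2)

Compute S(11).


Building up from base cases:
S(0) = 1
S(1) = 1
S(2) = S(1) + S(0) = 1 + 1 = 2
S(3) = S(2) + S(1) = 2 + 1 = 3
S(4) = S(3) + S(2) = 3 + 2 = 5
S(5) = S(4) + S(3) = 5 + 3 = 8
S(6) = S(5) + S(4) = 8 + 5 = 13
S(7) = S(6) + S(5) = 13 + 8 = 21
S(8) = S(7) + S(6) = 21 + 13 = 34
S(9) = S(8) + S(7) = 34 + 21 = 55
S(10) = S(9) + S(8) = 55 + 34 = 89
S(11) = S(10) + S(9) = 89 + 55 = 144

144


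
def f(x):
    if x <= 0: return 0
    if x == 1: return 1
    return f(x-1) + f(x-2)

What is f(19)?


Computing f(19) bottom-up:
f(0) = 0
f(1) = 1
f(2) = f(1) + f(0) = 1 + 0 = 1
f(3) = f(2) + f(1) = 1 + 1 = 2
f(4) = f(3) + f(2) = 2 + 1 = 3
f(5) = f(4) + f(3) = 3 + 2 = 5
f(6) = f(5) + f(4) = 5 + 3 = 8
f(7) = f(6) + f(5) = 8 + 5 = 13
f(8) = f(7) + f(6) = 13 + 8 = 21
f(9) = f(8) + f(7) = 21 + 13 = 34
f(10) = f(9) + f(8) = 34 + 21 = 55
f(11) = f(10) + f(9) = 55 + 34 = 89
f(12) = f(11) + f(10) = 89 + 55 = 144
f(13) = f(12) + f(11) = 144 + 89 = 233
f(14) = f(13) + f(12) = 233 + 144 = 377
f(15) = f(14) + f(13) = 377 + 233 = 610
f(16) = f(15) + f(14) = 610 + 377 = 987
f(17) = f(16) + f(15) = 987 + 610 = 1597
f(18) = f(17) + f(16) = 1597 + 987 = 2584
f(19) = f(18) + f(17) = 2584 + 1597 = 4181

4181


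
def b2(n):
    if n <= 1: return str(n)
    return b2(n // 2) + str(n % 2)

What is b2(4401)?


b2(4401) = b2(2200) + '1'
b2(2200) = b2(1100) + '0'
b2(1100) = b2(550) + '0'
b2(550) = b2(275) + '0'
b2(275) = b2(137) + '1'
b2(137) = b2(68) + '1'
b2(68) = b2(34) + '0'
b2(34) = b2(17) + '0'
b2(17) = b2(8) + '1'
b2(8) = b2(4) + '0'
b2(4) = b2(2) + '0'
b2(2) = b2(1) + '0'
b2(1) = '1'  (base case)
Concatenating: '1' + '0' + '0' + '0' + '1' + '0' + '0' + '1' + '1' + '0' + '0' + '0' + '1' = '1000100110001'

1000100110001


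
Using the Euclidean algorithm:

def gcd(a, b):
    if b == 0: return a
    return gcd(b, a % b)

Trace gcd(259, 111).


gcd(259, 111) = gcd(111, 37)
gcd(111, 37) = gcd(37, 0)
gcd(37, 0) = 37  (base case)

37


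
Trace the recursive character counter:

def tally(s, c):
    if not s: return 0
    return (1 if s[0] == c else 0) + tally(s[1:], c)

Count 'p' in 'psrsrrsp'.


s[0]='p' == 'p' -> 1
s[0]='s' != 'p' -> 0
s[0]='r' != 'p' -> 0
s[0]='s' != 'p' -> 0
s[0]='r' != 'p' -> 0
s[0]='r' != 'p' -> 0
s[0]='s' != 'p' -> 0
s[0]='p' == 'p' -> 1
Sum: 1 + 0 + 0 + 0 + 0 + 0 + 0 + 1 = 2

2


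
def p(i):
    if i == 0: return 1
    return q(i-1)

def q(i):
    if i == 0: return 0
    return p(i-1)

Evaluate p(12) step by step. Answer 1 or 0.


p(12) = q(11)
q(11) = p(10)
p(10) = q(9)
q(9) = p(8)
p(8) = q(7)
q(7) = p(6)
p(6) = q(5)
q(5) = p(4)
p(4) = q(3)
q(3) = p(2)
p(2) = q(1)
q(1) = p(0)
p(0) = 1  (base case)
Result: 1

1


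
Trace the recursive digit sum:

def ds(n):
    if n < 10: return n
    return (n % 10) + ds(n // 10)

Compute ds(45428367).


ds(45428367) = 7 + ds(4542836)
ds(4542836) = 6 + ds(454283)
ds(454283) = 3 + ds(45428)
ds(45428) = 8 + ds(4542)
ds(4542) = 2 + ds(454)
ds(454) = 4 + ds(45)
ds(45) = 5 + ds(4)
ds(4) = 4  (base case)
Total: 7 + 6 + 3 + 8 + 2 + 4 + 5 + 4 = 39

39


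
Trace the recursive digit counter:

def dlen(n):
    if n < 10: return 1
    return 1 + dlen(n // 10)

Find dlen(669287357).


dlen(669287357) = 1 + dlen(66928735)
dlen(66928735) = 1 + dlen(6692873)
dlen(6692873) = 1 + dlen(669287)
dlen(669287) = 1 + dlen(66928)
dlen(66928) = 1 + dlen(6692)
dlen(6692) = 1 + dlen(669)
dlen(669) = 1 + dlen(66)
dlen(66) = 1 + dlen(6)
dlen(6) = 1  (base case: 6 < 10)
Unwinding: 1 + 1 + 1 + 1 + 1 + 1 + 1 + 1 + 1 = 9

9


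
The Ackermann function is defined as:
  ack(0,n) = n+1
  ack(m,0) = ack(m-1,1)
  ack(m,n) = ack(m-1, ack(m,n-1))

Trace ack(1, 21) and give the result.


ack(1, 21) = ack(0, ack(1, 20))
  ack(1, 20) = ack(0, ack(1, 19))
    ack(1, 19) = ack(0, ack(1, 18))
      ack(1, 18) = ack(0, ack(1, 17))
        ack(1, 17) = ack(0, ack(1, 16))
          ack(1, 16) = ack(0, ack(1, 15))
          ack(1, 15) = ack(0, ack(1, 14))
          ack(1, 14) = ack(0, ack(1, 13))
          ack(1, 13) = ack(0, ack(1, 12))
          ack(1, 12) = ack(0, ack(1, 11))
          ack(1, 11) = ack(0, ack(1, 10))
          ack(1, 10) = ack(0, ack(1, 9))
          ack(1, 9) = ack(0, ack(1, 8))
          ack(1, 8) = ack(0, ack(1, 7))
          ack(1, 7) = ack(0, ack(1, 6))
          ack(1, 6) = ack(0, ack(1, 5))
          ack(1, 5) = ack(0, ack(1, 4))
          ack(1, 4) = ack(0, ack(1, 3))
          ack(1, 3) = ack(0, ack(1, 2))
          ack(1, 2) = ack(0, ack(1, 1))
          ack(1, 1) = ack(0, ack(1, 0))
          ack(1, 0) = ack(0, 1)
          ack(0, 1) = 2
            = ack(0, 2)
          ack(0, 2) = 3
... (trace truncated)
Result: ack(1, 21) = 23

23


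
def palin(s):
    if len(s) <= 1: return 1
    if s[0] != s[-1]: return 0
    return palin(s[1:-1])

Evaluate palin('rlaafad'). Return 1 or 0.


palin('rlaafad'): s[0]='r' != s[-1]='d' -> return 0
Result: 0 (not a palindrome)

0


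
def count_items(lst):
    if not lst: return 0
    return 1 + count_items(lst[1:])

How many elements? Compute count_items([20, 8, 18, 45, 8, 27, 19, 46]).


count_items([20, 8, 18, 45, 8, 27, 19, 46]) = 1 + count_items([8, 18, 45, 8, 27, 19, 46])
count_items([8, 18, 45, 8, 27, 19, 46]) = 1 + count_items([18, 45, 8, 27, 19, 46])
count_items([18, 45, 8, 27, 19, 46]) = 1 + count_items([45, 8, 27, 19, 46])
count_items([45, 8, 27, 19, 46]) = 1 + count_items([8, 27, 19, 46])
count_items([8, 27, 19, 46]) = 1 + count_items([27, 19, 46])
count_items([27, 19, 46]) = 1 + count_items([19, 46])
count_items([19, 46]) = 1 + count_items([46])
count_items([46]) = 1 + count_items([])
count_items([]) = 0  (base case)
Unwinding: 1 + 1 + 1 + 1 + 1 + 1 + 1 + 1 + 0 = 8

8


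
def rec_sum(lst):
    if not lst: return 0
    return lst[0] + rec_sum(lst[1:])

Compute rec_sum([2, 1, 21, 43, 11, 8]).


rec_sum([2, 1, 21, 43, 11, 8]) = 2 + rec_sum([1, 21, 43, 11, 8])
rec_sum([1, 21, 43, 11, 8]) = 1 + rec_sum([21, 43, 11, 8])
rec_sum([21, 43, 11, 8]) = 21 + rec_sum([43, 11, 8])
rec_sum([43, 11, 8]) = 43 + rec_sum([11, 8])
rec_sum([11, 8]) = 11 + rec_sum([8])
rec_sum([8]) = 8 + rec_sum([])
rec_sum([]) = 0  (base case)
Total: 2 + 1 + 21 + 43 + 11 + 8 + 0 = 86

86


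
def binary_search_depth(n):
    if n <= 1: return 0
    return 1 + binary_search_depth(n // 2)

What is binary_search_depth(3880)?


3880 / 2 = 1940
1940 / 2 = 970
970 / 2 = 485
485 / 2 = 242
242 / 2 = 121
121 / 2 = 60
60 / 2 = 30
30 / 2 = 15
15 / 2 = 7
7 / 2 = 3
3 / 2 = 1
Reached 1 after 11 halvings

11


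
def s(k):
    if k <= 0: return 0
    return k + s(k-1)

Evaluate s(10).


s(10)
= 10 + 9 + 8 + 7 + 6 + 5 + 4 + 3 + 2 + 1 + s(0)
= 10 + 9 + 8 + 7 + 6 + 5 + 4 + 3 + 2 + 1 + 0
= 55

55


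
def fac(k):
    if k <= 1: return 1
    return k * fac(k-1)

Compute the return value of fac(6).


fac(6)
= 6 * fac(5)
= 6 * 5 * fac(4)
= 6 * 5 * 4 * fac(3)
= 6 * 5 * 4 * 3 * fac(2)
= 6 * 5 * 4 * 3 * 2 * fac(1)
= 6 * 5 * 4 * 3 * 2 * 1
= 720

720


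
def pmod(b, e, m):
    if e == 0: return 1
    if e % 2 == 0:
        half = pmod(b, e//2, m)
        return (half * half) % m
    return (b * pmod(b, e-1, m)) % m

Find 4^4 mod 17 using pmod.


pmod(4, 4, 17): e is even, compute pmod(4, 2, 17)
  pmod(4, 2, 17): e is even, compute pmod(4, 1, 17)
    pmod(4, 1, 17): e is odd, compute pmod(4, 0, 17)
      pmod(4, 0, 17) = 1
    (4 * 1) % 17 = 4
  half=4, (4*4) % 17 = 16
half=16, (16*16) % 17 = 1

1


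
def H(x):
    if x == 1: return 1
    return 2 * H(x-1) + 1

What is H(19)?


H(19) = 2 * H(18) + 1
H(18) = 2 * H(17) + 1
H(17) = 2 * H(16) + 1
H(16) = 2 * H(15) + 1
H(15) = 2 * H(14) + 1
H(14) = 2 * H(13) + 1
H(13) = 2 * H(12) + 1
H(12) = 2 * H(11) + 1
H(11) = 2 * H(10) + 1
H(10) = 2 * H(9) + 1
H(9) = 2 * H(8) + 1
H(8) = 2 * H(7) + 1
H(7) = 2 * H(6) + 1
H(6) = 2 * H(5) + 1
H(5) = 2 * H(4) + 1
H(4) = 2 * H(3) + 1
H(3) = 2 * H(2) + 1
H(2) = 2 * H(1) + 1
H(1) = 1  (base case)
H(2) = 2 * 1 + 1 = 3
H(3) = 2 * 3 + 1 = 7
H(4) = 2 * 7 + 1 = 15
H(5) = 2 * 15 + 1 = 31
H(6) = 2 * 31 + 1 = 63
H(7) = 2 * 63 + 1 = 127
H(8) = 2 * 127 + 1 = 255
H(9) = 2 * 255 + 1 = 511
H(10) = 2 * 511 + 1 = 1023
H(11) = 2 * 1023 + 1 = 2047
H(12) = 2 * 2047 + 1 = 4095
H(13) = 2 * 4095 + 1 = 8191
H(14) = 2 * 8191 + 1 = 16383
H(15) = 2 * 16383 + 1 = 32767
H(16) = 2 * 32767 + 1 = 65535
H(17) = 2 * 65535 + 1 = 131071
H(18) = 2 * 131071 + 1 = 262143
H(19) = 2 * 262143 + 1 = 524287

524287


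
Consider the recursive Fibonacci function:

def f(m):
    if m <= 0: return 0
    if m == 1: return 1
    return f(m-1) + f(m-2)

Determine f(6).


Computing f(6) bottom-up:
f(0) = 0
f(1) = 1
f(2) = f(1) + f(0) = 1 + 0 = 1
f(3) = f(2) + f(1) = 1 + 1 = 2
f(4) = f(3) + f(2) = 2 + 1 = 3
f(5) = f(4) + f(3) = 3 + 2 = 5
f(6) = f(5) + f(4) = 5 + 3 = 8

8


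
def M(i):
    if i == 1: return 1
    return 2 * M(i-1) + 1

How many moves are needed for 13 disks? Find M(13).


M(13) = 2 * M(12) + 1
M(12) = 2 * M(11) + 1
M(11) = 2 * M(10) + 1
M(10) = 2 * M(9) + 1
M(9) = 2 * M(8) + 1
M(8) = 2 * M(7) + 1
M(7) = 2 * M(6) + 1
M(6) = 2 * M(5) + 1
M(5) = 2 * M(4) + 1
M(4) = 2 * M(3) + 1
M(3) = 2 * M(2) + 1
M(2) = 2 * M(1) + 1
M(1) = 1  (base case)
M(2) = 2 * 1 + 1 = 3
M(3) = 2 * 3 + 1 = 7
M(4) = 2 * 7 + 1 = 15
M(5) = 2 * 15 + 1 = 31
M(6) = 2 * 31 + 1 = 63
M(7) = 2 * 63 + 1 = 127
M(8) = 2 * 127 + 1 = 255
M(9) = 2 * 255 + 1 = 511
M(10) = 2 * 511 + 1 = 1023
M(11) = 2 * 1023 + 1 = 2047
M(12) = 2 * 2047 + 1 = 4095
M(13) = 2 * 4095 + 1 = 8191

8191


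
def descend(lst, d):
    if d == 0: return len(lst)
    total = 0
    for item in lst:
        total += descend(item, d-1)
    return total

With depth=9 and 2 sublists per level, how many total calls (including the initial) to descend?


At depth 0 (root): 1 call
At depth 1: each of 1 parents calls descend on 2 children = 2 calls
At depth 2: each of 2 parents calls descend on 2 children = 4 calls
At depth 3: each of 4 parents calls descend on 2 children = 8 calls
At depth 4: each of 8 parents calls descend on 2 children = 16 calls
At depth 5: each of 16 parents calls descend on 2 children = 32 calls
At depth 6: each of 32 parents calls descend on 2 children = 64 calls
At depth 7: each of 64 parents calls descend on 2 children = 128 calls
At depth 8: each of 128 parents calls descend on 2 children = 256 calls
At depth 9: each of 256 parents calls descend on 2 children = 512 calls
Total: 1 + 2 + 4 + 8 + 16 + 32 + 64 + 128 + 256 + 512 = 1023

1023


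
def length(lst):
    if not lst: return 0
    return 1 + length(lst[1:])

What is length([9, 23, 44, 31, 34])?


length([9, 23, 44, 31, 34]) = 1 + length([23, 44, 31, 34])
length([23, 44, 31, 34]) = 1 + length([44, 31, 34])
length([44, 31, 34]) = 1 + length([31, 34])
length([31, 34]) = 1 + length([34])
length([34]) = 1 + length([])
length([]) = 0  (base case)
Unwinding: 1 + 1 + 1 + 1 + 1 + 0 = 5

5


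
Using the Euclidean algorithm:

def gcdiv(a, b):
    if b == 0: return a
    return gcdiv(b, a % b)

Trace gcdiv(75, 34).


gcdiv(75, 34) = gcdiv(34, 7)
gcdiv(34, 7) = gcdiv(7, 6)
gcdiv(7, 6) = gcdiv(6, 1)
gcdiv(6, 1) = gcdiv(1, 0)
gcdiv(1, 0) = 1  (base case)

1


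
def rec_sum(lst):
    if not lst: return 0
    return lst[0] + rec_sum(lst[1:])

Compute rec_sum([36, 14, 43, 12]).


rec_sum([36, 14, 43, 12]) = 36 + rec_sum([14, 43, 12])
rec_sum([14, 43, 12]) = 14 + rec_sum([43, 12])
rec_sum([43, 12]) = 43 + rec_sum([12])
rec_sum([12]) = 12 + rec_sum([])
rec_sum([]) = 0  (base case)
Total: 36 + 14 + 43 + 12 + 0 = 105

105


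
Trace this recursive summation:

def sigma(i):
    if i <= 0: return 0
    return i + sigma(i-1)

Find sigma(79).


sigma(79)
= 79 + 78 + 77 + 76 + 75 + 74 + 73 + 72 + 71 + 70 + 69 + 68 + 67 + 66 + 65 + 64 + 63 + 62 + 61 + 60 + 59 + 58 + 57 + 56 + 55 + 54 + 53 + 52 + 51 + 50 + 49 + 48 + 47 + 46 + 45 + 44 + 43 + 42 + 41 + 40 + 39 + 38 + 37 + 36 + 35 + 34 + 33 + 32 + 31 + 30 + 29 + 28 + 27 + 26 + 25 + 24 + 23 + 22 + 21 + 20 + 19 + 18 + 17 + 16 + 15 + 14 + 13 + 12 + 11 + 10 + 9 + 8 + 7 + 6 + 5 + 4 + 3 + 2 + 1 + sigma(0)
= 79 + 78 + 77 + 76 + 75 + 74 + 73 + 72 + 71 + 70 + 69 + 68 + 67 + 66 + 65 + 64 + 63 + 62 + 61 + 60 + 59 + 58 + 57 + 56 + 55 + 54 + 53 + 52 + 51 + 50 + 49 + 48 + 47 + 46 + 45 + 44 + 43 + 42 + 41 + 40 + 39 + 38 + 37 + 36 + 35 + 34 + 33 + 32 + 31 + 30 + 29 + 28 + 27 + 26 + 25 + 24 + 23 + 22 + 21 + 20 + 19 + 18 + 17 + 16 + 15 + 14 + 13 + 12 + 11 + 10 + 9 + 8 + 7 + 6 + 5 + 4 + 3 + 2 + 1 + 0
= 3160

3160


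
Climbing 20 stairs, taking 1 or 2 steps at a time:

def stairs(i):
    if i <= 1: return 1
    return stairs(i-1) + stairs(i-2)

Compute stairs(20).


Building up from base cases:
stairs(0) = 1
stairs(1) = 1
stairs(2) = stairs(1) + stairs(0) = 1 + 1 = 2
stairs(3) = stairs(2) + stairs(1) = 2 + 1 = 3
stairs(4) = stairs(3) + stairs(2) = 3 + 2 = 5
stairs(5) = stairs(4) + stairs(3) = 5 + 3 = 8
stairs(6) = stairs(5) + stairs(4) = 8 + 5 = 13
stairs(7) = stairs(6) + stairs(5) = 13 + 8 = 21
stairs(8) = stairs(7) + stairs(6) = 21 + 13 = 34
stairs(9) = stairs(8) + stairs(7) = 34 + 21 = 55
stairs(10) = stairs(9) + stairs(8) = 55 + 34 = 89
stairs(11) = stairs(10) + stairs(9) = 89 + 55 = 144
stairs(12) = stairs(11) + stairs(10) = 144 + 89 = 233
stairs(13) = stairs(12) + stairs(11) = 233 + 144 = 377
stairs(14) = stairs(13) + stairs(12) = 377 + 233 = 610
stairs(15) = stairs(14) + stairs(13) = 610 + 377 = 987
stairs(16) = stairs(15) + stairs(14) = 987 + 610 = 1597
stairs(17) = stairs(16) + stairs(15) = 1597 + 987 = 2584
stairs(18) = stairs(17) + stairs(16) = 2584 + 1597 = 4181
stairs(19) = stairs(18) + stairs(17) = 4181 + 2584 = 6765
stairs(20) = stairs(19) + stairs(18) = 6765 + 4181 = 10946

10946


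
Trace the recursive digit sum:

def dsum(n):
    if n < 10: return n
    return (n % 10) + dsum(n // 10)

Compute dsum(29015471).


dsum(29015471) = 1 + dsum(2901547)
dsum(2901547) = 7 + dsum(290154)
dsum(290154) = 4 + dsum(29015)
dsum(29015) = 5 + dsum(2901)
dsum(2901) = 1 + dsum(290)
dsum(290) = 0 + dsum(29)
dsum(29) = 9 + dsum(2)
dsum(2) = 2  (base case)
Total: 1 + 7 + 4 + 5 + 1 + 0 + 9 + 2 = 29

29


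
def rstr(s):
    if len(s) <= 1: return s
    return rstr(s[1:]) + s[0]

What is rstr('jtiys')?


rstr('jtiys') = rstr('tiys') + 'j'
rstr('tiys') = rstr('iys') + 't'
rstr('iys') = rstr('ys') + 'i'
rstr('ys') = rstr('s') + 'y'
rstr('s') = 's'  (base case)
Concatenating: 's' + 'y' + 'i' + 't' + 'j' = 'syitj'

syitj


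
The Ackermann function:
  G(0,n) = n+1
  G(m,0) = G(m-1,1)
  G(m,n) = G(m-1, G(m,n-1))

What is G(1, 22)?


G(1, 22) = G(0, G(1, 21))
  G(1, 21) = G(0, G(1, 20))
    G(1, 20) = G(0, G(1, 19))
      G(1, 19) = G(0, G(1, 18))
        G(1, 18) = G(0, G(1, 17))
          G(1, 17) = G(0, G(1, 16))
          G(1, 16) = G(0, G(1, 15))
          G(1, 15) = G(0, G(1, 14))
          G(1, 14) = G(0, G(1, 13))
          G(1, 13) = G(0, G(1, 12))
          G(1, 12) = G(0, G(1, 11))
          G(1, 11) = G(0, G(1, 10))
          G(1, 10) = G(0, G(1, 9))
          G(1, 9) = G(0, G(1, 8))
          G(1, 8) = G(0, G(1, 7))
          G(1, 7) = G(0, G(1, 6))
          G(1, 6) = G(0, G(1, 5))
          G(1, 5) = G(0, G(1, 4))
          G(1, 4) = G(0, G(1, 3))
          G(1, 3) = G(0, G(1, 2))
          G(1, 2) = G(0, G(1, 1))
          G(1, 1) = G(0, G(1, 0))
          G(1, 0) = G(0, 1)
          G(0, 1) = 2
            = G(0, 2)
... (trace truncated)
Result: G(1, 22) = 24

24


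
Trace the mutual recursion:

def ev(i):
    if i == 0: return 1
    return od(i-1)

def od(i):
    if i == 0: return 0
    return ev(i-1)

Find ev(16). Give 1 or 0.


ev(16) = od(15)
od(15) = ev(14)
ev(14) = od(13)
od(13) = ev(12)
ev(12) = od(11)
od(11) = ev(10)
ev(10) = od(9)
od(9) = ev(8)
ev(8) = od(7)
od(7) = ev(6)
ev(6) = od(5)
od(5) = ev(4)
ev(4) = od(3)
od(3) = ev(2)
ev(2) = od(1)
od(1) = ev(0)
ev(0) = 1  (base case)
Result: 1

1


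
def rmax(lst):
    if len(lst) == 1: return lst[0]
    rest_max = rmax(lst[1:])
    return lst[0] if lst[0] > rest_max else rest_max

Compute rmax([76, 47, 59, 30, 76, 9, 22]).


rmax([76, 47, 59, 30, 76, 9, 22]): compare 76 with rmax([47, 59, 30, 76, 9, 22])
rmax([47, 59, 30, 76, 9, 22]): compare 47 with rmax([59, 30, 76, 9, 22])
rmax([59, 30, 76, 9, 22]): compare 59 with rmax([30, 76, 9, 22])
rmax([30, 76, 9, 22]): compare 30 with rmax([76, 9, 22])
rmax([76, 9, 22]): compare 76 with rmax([9, 22])
rmax([9, 22]): compare 9 with rmax([22])
rmax([22]) = 22  (base case)
Compare 9 with 22 -> 22
Compare 76 with 22 -> 76
Compare 30 with 76 -> 76
Compare 59 with 76 -> 76
Compare 47 with 76 -> 76
Compare 76 with 76 -> 76

76


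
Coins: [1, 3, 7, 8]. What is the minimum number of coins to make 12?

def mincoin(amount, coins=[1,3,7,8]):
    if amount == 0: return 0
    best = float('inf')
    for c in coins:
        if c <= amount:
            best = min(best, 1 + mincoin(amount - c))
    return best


Building up with DP:
mincoin(0) = 0
mincoin(1) = min(1+mincoin(0)=1+0=1) = 1
mincoin(2) = min(1+mincoin(1)=1+1=2) = 2
mincoin(3) = min(1+mincoin(2)=1+2=3, 1+mincoin(0)=1+0=1) = 1
mincoin(4) = min(1+mincoin(3)=1+1=2, 1+mincoin(1)=1+1=2) = 2
mincoin(5) = min(1+mincoin(4)=1+2=3, 1+mincoin(2)=1+2=3) = 3
mincoin(6) = min(1+mincoin(5)=1+3=4, 1+mincoin(3)=1+1=2) = 2
mincoin(7) = min(1+mincoin(6)=1+2=3, 1+mincoin(4)=1+2=3, 1+mincoin(0)=1+0=1) = 1
mincoin(8) = min(1+mincoin(7)=1+1=2, 1+mincoin(5)=1+3=4, 1+mincoin(1)=1+1=2, 1+mincoin(0)=1+0=1) = 1
mincoin(9) = min(1+mincoin(8)=1+1=2, 1+mincoin(6)=1+2=3, 1+mincoin(2)=1+2=3, 1+mincoin(1)=1+1=2) = 2
mincoin(10) = min(1+mincoin(9)=1+2=3, 1+mincoin(7)=1+1=2, 1+mincoin(3)=1+1=2, 1+mincoin(2)=1+2=3) = 2
mincoin(11) = min(1+mincoin(10)=1+2=3, 1+mincoin(8)=1+1=2, 1+mincoin(4)=1+2=3, 1+mincoin(3)=1+1=2) = 2
mincoin(12) = min(1+mincoin(11)=1+2=3, 1+mincoin(9)=1+2=3, 1+mincoin(5)=1+3=4, 1+mincoin(4)=1+2=3) = 3

3


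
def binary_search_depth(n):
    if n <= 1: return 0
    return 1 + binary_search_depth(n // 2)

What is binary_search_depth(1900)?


1900 / 2 = 950
950 / 2 = 475
475 / 2 = 237
237 / 2 = 118
118 / 2 = 59
59 / 2 = 29
29 / 2 = 14
14 / 2 = 7
7 / 2 = 3
3 / 2 = 1
Reached 1 after 10 halvings

10


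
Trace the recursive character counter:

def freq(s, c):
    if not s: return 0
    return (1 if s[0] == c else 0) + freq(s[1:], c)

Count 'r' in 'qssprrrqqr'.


s[0]='q' != 'r' -> 0
s[0]='s' != 'r' -> 0
s[0]='s' != 'r' -> 0
s[0]='p' != 'r' -> 0
s[0]='r' == 'r' -> 1
s[0]='r' == 'r' -> 1
s[0]='r' == 'r' -> 1
s[0]='q' != 'r' -> 0
s[0]='q' != 'r' -> 0
s[0]='r' == 'r' -> 1
Sum: 0 + 0 + 0 + 0 + 1 + 1 + 1 + 0 + 0 + 1 = 4

4


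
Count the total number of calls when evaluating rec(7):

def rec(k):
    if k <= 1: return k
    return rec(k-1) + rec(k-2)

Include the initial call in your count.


Let C(n) = total calls for rec(n)
C(0) = 1, C(1) = 1
C(2) = 1 + C(1) + C(0) = 1 + 1 + 1 = 3
C(3) = 1 + C(2) + C(1) = 1 + 3 + 1 = 5
C(4) = 1 + C(3) + C(2) = 1 + 5 + 3 = 9
C(5) = 1 + C(4) + C(3) = 1 + 9 + 5 = 15
C(6) = 1 + C(5) + C(4) = 1 + 15 + 9 = 25
C(7) = 1 + C(6) + C(5) = 1 + 25 + 15 = 41

41


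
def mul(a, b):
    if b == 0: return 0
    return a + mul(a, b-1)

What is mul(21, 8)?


mul(21, 8) = 21 + mul(21, 7)
mul(21, 7) = 21 + mul(21, 6)
mul(21, 6) = 21 + mul(21, 5)
mul(21, 5) = 21 + mul(21, 4)
mul(21, 4) = 21 + mul(21, 3)
mul(21, 3) = 21 + mul(21, 2)
mul(21, 2) = 21 + mul(21, 1)
mul(21, 1) = 21 + mul(21, 0)
mul(21, 0) = 0  (base case)
Total: 21 + 21 + 21 + 21 + 21 + 21 + 21 + 21 + 0 = 168

168


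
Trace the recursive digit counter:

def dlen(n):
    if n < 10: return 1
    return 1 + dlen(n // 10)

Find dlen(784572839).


dlen(784572839) = 1 + dlen(78457283)
dlen(78457283) = 1 + dlen(7845728)
dlen(7845728) = 1 + dlen(784572)
dlen(784572) = 1 + dlen(78457)
dlen(78457) = 1 + dlen(7845)
dlen(7845) = 1 + dlen(784)
dlen(784) = 1 + dlen(78)
dlen(78) = 1 + dlen(7)
dlen(7) = 1  (base case: 7 < 10)
Unwinding: 1 + 1 + 1 + 1 + 1 + 1 + 1 + 1 + 1 = 9

9


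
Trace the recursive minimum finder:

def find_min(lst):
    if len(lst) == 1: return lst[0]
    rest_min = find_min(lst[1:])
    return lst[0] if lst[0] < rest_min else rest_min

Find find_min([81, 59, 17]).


find_min([81, 59, 17]): compare 81 with find_min([59, 17])
find_min([59, 17]): compare 59 with find_min([17])
find_min([17]) = 17  (base case)
Compare 59 with 17 -> 17
Compare 81 with 17 -> 17

17


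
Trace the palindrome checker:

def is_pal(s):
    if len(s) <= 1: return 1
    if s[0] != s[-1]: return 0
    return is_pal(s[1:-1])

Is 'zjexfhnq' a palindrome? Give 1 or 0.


is_pal('zjexfhnq'): s[0]='z' != s[-1]='q' -> return 0
Result: 0 (not a palindrome)

0


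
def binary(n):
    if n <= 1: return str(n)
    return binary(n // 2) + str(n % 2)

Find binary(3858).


binary(3858) = binary(1929) + '0'
binary(1929) = binary(964) + '1'
binary(964) = binary(482) + '0'
binary(482) = binary(241) + '0'
binary(241) = binary(120) + '1'
binary(120) = binary(60) + '0'
binary(60) = binary(30) + '0'
binary(30) = binary(15) + '0'
binary(15) = binary(7) + '1'
binary(7) = binary(3) + '1'
binary(3) = binary(1) + '1'
binary(1) = '1'  (base case)
Concatenating: '1' + '1' + '1' + '1' + '0' + '0' + '0' + '1' + '0' + '0' + '1' + '0' = '111100010010'

111100010010


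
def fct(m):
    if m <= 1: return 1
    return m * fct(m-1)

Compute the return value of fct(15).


fct(15)
= 15 * fct(14)
= 15 * 14 * fct(13)
= 15 * 14 * 13 * fct(12)
= 15 * 14 * 13 * 12 * fct(11)
= 15 * 14 * 13 * 12 * 11 * fct(10)
= 15 * 14 * 13 * 12 * 11 * 10 * fct(9)
= 15 * 14 * 13 * 12 * 11 * 10 * 9 * fct(8)
= 15 * 14 * 13 * 12 * 11 * 10 * 9 * 8 * fct(7)
= 15 * 14 * 13 * 12 * 11 * 10 * 9 * 8 * 7 * fct(6)
= 15 * 14 * 13 * 12 * 11 * 10 * 9 * 8 * 7 * 6 * fct(5)
= 15 * 14 * 13 * 12 * 11 * 10 * 9 * 8 * 7 * 6 * 5 * fct(4)
= 15 * 14 * 13 * 12 * 11 * 10 * 9 * 8 * 7 * 6 * 5 * 4 * fct(3)
= 15 * 14 * 13 * 12 * 11 * 10 * 9 * 8 * 7 * 6 * 5 * 4 * 3 * fct(2)
= 15 * 14 * 13 * 12 * 11 * 10 * 9 * 8 * 7 * 6 * 5 * 4 * 3 * 2 * fct(1)
= 15 * 14 * 13 * 12 * 11 * 10 * 9 * 8 * 7 * 6 * 5 * 4 * 3 * 2 * 1
= 1307674368000

1307674368000


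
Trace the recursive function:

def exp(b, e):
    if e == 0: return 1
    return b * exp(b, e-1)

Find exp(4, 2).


exp(4, 2)
= 4 * exp(4, 1)
= 4 * 4 * exp(4, 0)
= 4 * 4 * 1
= 16

16


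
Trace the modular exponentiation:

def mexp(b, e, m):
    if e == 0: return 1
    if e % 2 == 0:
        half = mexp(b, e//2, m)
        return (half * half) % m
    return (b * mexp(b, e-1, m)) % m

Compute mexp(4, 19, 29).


mexp(4, 19, 29): e is odd, compute mexp(4, 18, 29)
  mexp(4, 18, 29): e is even, compute mexp(4, 9, 29)
    mexp(4, 9, 29): e is odd, compute mexp(4, 8, 29)
      mexp(4, 8, 29): e is even, compute mexp(4, 4, 29)
        mexp(4, 4, 29): e is even, compute mexp(4, 2, 29)
          mexp(4, 2, 29): e is even, compute mexp(4, 1, 29)
          mexp(4, 1, 29): e is odd, compute mexp(4, 0, 29)
          mexp(4, 0, 29) = 1
          (4 * 1) % 29 = 4
          half=4, (4*4) % 29 = 16
        half=16, (16*16) % 29 = 24
      half=24, (24*24) % 29 = 25
    (4 * 25) % 29 = 13
  half=13, (13*13) % 29 = 24
(4 * 24) % 29 = 9

9


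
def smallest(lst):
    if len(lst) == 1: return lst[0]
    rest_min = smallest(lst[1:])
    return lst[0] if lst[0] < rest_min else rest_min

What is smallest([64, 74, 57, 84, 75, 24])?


smallest([64, 74, 57, 84, 75, 24]): compare 64 with smallest([74, 57, 84, 75, 24])
smallest([74, 57, 84, 75, 24]): compare 74 with smallest([57, 84, 75, 24])
smallest([57, 84, 75, 24]): compare 57 with smallest([84, 75, 24])
smallest([84, 75, 24]): compare 84 with smallest([75, 24])
smallest([75, 24]): compare 75 with smallest([24])
smallest([24]) = 24  (base case)
Compare 75 with 24 -> 24
Compare 84 with 24 -> 24
Compare 57 with 24 -> 24
Compare 74 with 24 -> 24
Compare 64 with 24 -> 24

24


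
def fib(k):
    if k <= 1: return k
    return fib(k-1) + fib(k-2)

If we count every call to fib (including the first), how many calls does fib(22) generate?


Let C(n) = total calls for fib(n)
C(0) = 1, C(1) = 1
C(2) = 1 + C(1) + C(0) = 1 + 1 + 1 = 3
C(3) = 1 + C(2) + C(1) = 1 + 3 + 1 = 5
C(4) = 1 + C(3) + C(2) = 1 + 5 + 3 = 9
C(5) = 1 + C(4) + C(3) = 1 + 9 + 5 = 15
C(6) = 1 + C(5) + C(4) = 1 + 15 + 9 = 25
C(7) = 1 + C(6) + C(5) = 1 + 25 + 15 = 41
C(8) = 1 + C(7) + C(6) = 1 + 41 + 25 = 67
C(9) = 1 + C(8) + C(7) = 1 + 67 + 41 = 109
C(10) = 1 + C(9) + C(8) = 1 + 109 + 67 = 177
C(11) = 1 + C(10) + C(9) = 1 + 177 + 109 = 287
C(12) = 1 + C(11) + C(10) = 1 + 287 + 177 = 465
C(13) = 1 + C(12) + C(11) = 1 + 465 + 287 = 753
C(14) = 1 + C(13) + C(12) = 1 + 753 + 465 = 1219
C(15) = 1 + C(14) + C(13) = 1 + 1219 + 753 = 1973
C(16) = 1 + C(15) + C(14) = 1 + 1973 + 1219 = 3193
C(17) = 1 + C(16) + C(15) = 1 + 3193 + 1973 = 5167
C(18) = 1 + C(17) + C(16) = 1 + 5167 + 3193 = 8361
C(19) = 1 + C(18) + C(17) = 1 + 8361 + 5167 = 13529
C(20) = 1 + C(19) + C(18) = 1 + 13529 + 8361 = 21891
C(21) = 1 + C(20) + C(19) = 1 + 21891 + 13529 = 35421
C(22) = 1 + C(21) + C(20) = 1 + 35421 + 21891 = 57313

57313


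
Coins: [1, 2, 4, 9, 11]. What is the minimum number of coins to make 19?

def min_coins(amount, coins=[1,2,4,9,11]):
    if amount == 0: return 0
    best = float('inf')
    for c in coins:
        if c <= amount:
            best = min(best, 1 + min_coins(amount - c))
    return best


Building up with DP:
min_coins(0) = 0
min_coins(1) = min(1+min_coins(0)=1+0=1) = 1
min_coins(2) = min(1+min_coins(1)=1+1=2, 1+min_coins(0)=1+0=1) = 1
min_coins(3) = min(1+min_coins(2)=1+1=2, 1+min_coins(1)=1+1=2) = 2
min_coins(4) = min(1+min_coins(3)=1+2=3, 1+min_coins(2)=1+1=2, 1+min_coins(0)=1+0=1) = 1
min_coins(5) = min(1+min_coins(4)=1+1=2, 1+min_coins(3)=1+2=3, 1+min_coins(1)=1+1=2) = 2
min_coins(6) = min(1+min_coins(5)=1+2=3, 1+min_coins(4)=1+1=2, 1+min_coins(2)=1+1=2) = 2
min_coins(7) = min(1+min_coins(6)=1+2=3, 1+min_coins(5)=1+2=3, 1+min_coins(3)=1+2=3) = 3
min_coins(8) = min(1+min_coins(7)=1+3=4, 1+min_coins(6)=1+2=3, 1+min_coins(4)=1+1=2) = 2
min_coins(9) = min(1+min_coins(8)=1+2=3, 1+min_coins(7)=1+3=4, 1+min_coins(5)=1+2=3, 1+min_coins(0)=1+0=1) = 1
min_coins(10) = min(1+min_coins(9)=1+1=2, 1+min_coins(8)=1+2=3, 1+min_coins(6)=1+2=3, 1+min_coins(1)=1+1=2) = 2
min_coins(11) = min(1+min_coins(10)=1+2=3, 1+min_coins(9)=1+1=2, 1+min_coins(7)=1+3=4, 1+min_coins(2)=1+1=2, 1+min_coins(0)=1+0=1) = 1
min_coins(12) = min(1+min_coins(11)=1+1=2, 1+min_coins(10)=1+2=3, 1+min_coins(8)=1+2=3, 1+min_coins(3)=1+2=3, 1+min_coins(1)=1+1=2) = 2
min_coins(13) = min(1+min_coins(12)=1+2=3, 1+min_coins(11)=1+1=2, 1+min_coins(9)=1+1=2, 1+min_coins(4)=1+1=2, 1+min_coins(2)=1+1=2) = 2
min_coins(14) = min(1+min_coins(13)=1+2=3, 1+min_coins(12)=1+2=3, 1+min_coins(10)=1+2=3, 1+min_coins(5)=1+2=3, 1+min_coins(3)=1+2=3) = 3
min_coins(15) = min(1+min_coins(14)=1+3=4, 1+min_coins(13)=1+2=3, 1+min_coins(11)=1+1=2, 1+min_coins(6)=1+2=3, 1+min_coins(4)=1+1=2) = 2
min_coins(16) = min(1+min_coins(15)=1+2=3, 1+min_coins(14)=1+3=4, 1+min_coins(12)=1+2=3, 1+min_coins(7)=1+3=4, 1+min_coins(5)=1+2=3) = 3
min_coins(17) = min(1+min_coins(16)=1+3=4, 1+min_coins(15)=1+2=3, 1+min_coins(13)=1+2=3, 1+min_coins(8)=1+2=3, 1+min_coins(6)=1+2=3) = 3
min_coins(18) = min(1+min_coins(17)=1+3=4, 1+min_coins(16)=1+3=4, 1+min_coins(14)=1+3=4, 1+min_coins(9)=1+1=2, 1+min_coins(7)=1+3=4) = 2
min_coins(19) = min(1+min_coins(18)=1+2=3, 1+min_coins(17)=1+3=4, 1+min_coins(15)=1+2=3, 1+min_coins(10)=1+2=3, 1+min_coins(8)=1+2=3) = 3

3


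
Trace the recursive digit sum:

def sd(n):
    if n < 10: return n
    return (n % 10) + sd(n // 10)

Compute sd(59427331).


sd(59427331) = 1 + sd(5942733)
sd(5942733) = 3 + sd(594273)
sd(594273) = 3 + sd(59427)
sd(59427) = 7 + sd(5942)
sd(5942) = 2 + sd(594)
sd(594) = 4 + sd(59)
sd(59) = 9 + sd(5)
sd(5) = 5  (base case)
Total: 1 + 3 + 3 + 7 + 2 + 4 + 9 + 5 = 34

34


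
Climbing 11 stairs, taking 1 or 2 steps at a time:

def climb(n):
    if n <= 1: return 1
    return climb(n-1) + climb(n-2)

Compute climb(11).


Building up from base cases:
climb(0) = 1
climb(1) = 1
climb(2) = climb(1) + climb(0) = 1 + 1 = 2
climb(3) = climb(2) + climb(1) = 2 + 1 = 3
climb(4) = climb(3) + climb(2) = 3 + 2 = 5
climb(5) = climb(4) + climb(3) = 5 + 3 = 8
climb(6) = climb(5) + climb(4) = 8 + 5 = 13
climb(7) = climb(6) + climb(5) = 13 + 8 = 21
climb(8) = climb(7) + climb(6) = 21 + 13 = 34
climb(9) = climb(8) + climb(7) = 34 + 21 = 55
climb(10) = climb(9) + climb(8) = 55 + 34 = 89
climb(11) = climb(10) + climb(9) = 89 + 55 = 144

144


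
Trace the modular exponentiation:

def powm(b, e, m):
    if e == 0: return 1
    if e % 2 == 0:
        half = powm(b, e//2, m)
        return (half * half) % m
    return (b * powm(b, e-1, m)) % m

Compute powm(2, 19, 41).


powm(2, 19, 41): e is odd, compute powm(2, 18, 41)
  powm(2, 18, 41): e is even, compute powm(2, 9, 41)
    powm(2, 9, 41): e is odd, compute powm(2, 8, 41)
      powm(2, 8, 41): e is even, compute powm(2, 4, 41)
        powm(2, 4, 41): e is even, compute powm(2, 2, 41)
          powm(2, 2, 41): e is even, compute powm(2, 1, 41)
          powm(2, 1, 41): e is odd, compute powm(2, 0, 41)
          powm(2, 0, 41) = 1
          (2 * 1) % 41 = 2
          half=2, (2*2) % 41 = 4
        half=4, (4*4) % 41 = 16
      half=16, (16*16) % 41 = 10
    (2 * 10) % 41 = 20
  half=20, (20*20) % 41 = 31
(2 * 31) % 41 = 21

21


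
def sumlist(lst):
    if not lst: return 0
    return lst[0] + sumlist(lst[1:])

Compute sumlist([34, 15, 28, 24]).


sumlist([34, 15, 28, 24]) = 34 + sumlist([15, 28, 24])
sumlist([15, 28, 24]) = 15 + sumlist([28, 24])
sumlist([28, 24]) = 28 + sumlist([24])
sumlist([24]) = 24 + sumlist([])
sumlist([]) = 0  (base case)
Total: 34 + 15 + 28 + 24 + 0 = 101

101


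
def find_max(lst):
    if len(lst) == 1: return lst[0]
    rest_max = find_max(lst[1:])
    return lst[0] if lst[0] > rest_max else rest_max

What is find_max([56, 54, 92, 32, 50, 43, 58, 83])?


find_max([56, 54, 92, 32, 50, 43, 58, 83]): compare 56 with find_max([54, 92, 32, 50, 43, 58, 83])
find_max([54, 92, 32, 50, 43, 58, 83]): compare 54 with find_max([92, 32, 50, 43, 58, 83])
find_max([92, 32, 50, 43, 58, 83]): compare 92 with find_max([32, 50, 43, 58, 83])
find_max([32, 50, 43, 58, 83]): compare 32 with find_max([50, 43, 58, 83])
find_max([50, 43, 58, 83]): compare 50 with find_max([43, 58, 83])
find_max([43, 58, 83]): compare 43 with find_max([58, 83])
find_max([58, 83]): compare 58 with find_max([83])
find_max([83]) = 83  (base case)
Compare 58 with 83 -> 83
Compare 43 with 83 -> 83
Compare 50 with 83 -> 83
Compare 32 with 83 -> 83
Compare 92 with 83 -> 92
Compare 54 with 92 -> 92
Compare 56 with 92 -> 92

92


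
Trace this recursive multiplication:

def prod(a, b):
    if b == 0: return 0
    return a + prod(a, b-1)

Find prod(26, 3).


prod(26, 3) = 26 + prod(26, 2)
prod(26, 2) = 26 + prod(26, 1)
prod(26, 1) = 26 + prod(26, 0)
prod(26, 0) = 0  (base case)
Total: 26 + 26 + 26 + 0 = 78

78


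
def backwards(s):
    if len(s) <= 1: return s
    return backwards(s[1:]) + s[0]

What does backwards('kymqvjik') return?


backwards('kymqvjik') = backwards('ymqvjik') + 'k'
backwards('ymqvjik') = backwards('mqvjik') + 'y'
backwards('mqvjik') = backwards('qvjik') + 'm'
backwards('qvjik') = backwards('vjik') + 'q'
backwards('vjik') = backwards('jik') + 'v'
backwards('jik') = backwards('ik') + 'j'
backwards('ik') = backwards('k') + 'i'
backwards('k') = 'k'  (base case)
Concatenating: 'k' + 'i' + 'j' + 'v' + 'q' + 'm' + 'y' + 'k' = 'kijvqmyk'

kijvqmyk


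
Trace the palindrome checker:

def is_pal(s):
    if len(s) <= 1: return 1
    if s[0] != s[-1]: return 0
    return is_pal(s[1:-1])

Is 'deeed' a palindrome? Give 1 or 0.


is_pal('deeed'): s[0]='d' == s[-1]='d' -> check is_pal('eee')
is_pal('eee'): s[0]='e' == s[-1]='e' -> check is_pal('e')
is_pal('e'): len <= 1 -> return 1  (base case)
Result: 1 (palindrome)

1


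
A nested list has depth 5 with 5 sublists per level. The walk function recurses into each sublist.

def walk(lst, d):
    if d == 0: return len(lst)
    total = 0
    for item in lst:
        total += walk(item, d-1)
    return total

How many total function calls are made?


At depth 0 (root): 1 call
At depth 1: each of 1 parents calls walk on 5 children = 5 calls
At depth 2: each of 5 parents calls walk on 5 children = 25 calls
At depth 3: each of 25 parents calls walk on 5 children = 125 calls
At depth 4: each of 125 parents calls walk on 5 children = 625 calls
At depth 5: each of 625 parents calls walk on 5 children = 3125 calls
Total: 1 + 5 + 25 + 125 + 625 + 3125 = 3906

3906


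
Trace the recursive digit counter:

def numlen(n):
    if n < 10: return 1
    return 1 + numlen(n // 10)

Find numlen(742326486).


numlen(742326486) = 1 + numlen(74232648)
numlen(74232648) = 1 + numlen(7423264)
numlen(7423264) = 1 + numlen(742326)
numlen(742326) = 1 + numlen(74232)
numlen(74232) = 1 + numlen(7423)
numlen(7423) = 1 + numlen(742)
numlen(742) = 1 + numlen(74)
numlen(74) = 1 + numlen(7)
numlen(7) = 1  (base case: 7 < 10)
Unwinding: 1 + 1 + 1 + 1 + 1 + 1 + 1 + 1 + 1 = 9

9


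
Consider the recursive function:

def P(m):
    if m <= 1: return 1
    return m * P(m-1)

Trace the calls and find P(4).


P(4)
= 4 * P(3)
= 4 * 3 * P(2)
= 4 * 3 * 2 * P(1)
= 4 * 3 * 2 * 1
= 24

24


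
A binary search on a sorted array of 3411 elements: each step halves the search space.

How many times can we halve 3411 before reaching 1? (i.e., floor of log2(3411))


3411 / 2 = 1705
1705 / 2 = 852
852 / 2 = 426
426 / 2 = 213
213 / 2 = 106
106 / 2 = 53
53 / 2 = 26
26 / 2 = 13
13 / 2 = 6
6 / 2 = 3
3 / 2 = 1
Reached 1 after 11 halvings

11


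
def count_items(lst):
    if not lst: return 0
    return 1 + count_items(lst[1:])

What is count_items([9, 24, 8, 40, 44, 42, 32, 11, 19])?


count_items([9, 24, 8, 40, 44, 42, 32, 11, 19]) = 1 + count_items([24, 8, 40, 44, 42, 32, 11, 19])
count_items([24, 8, 40, 44, 42, 32, 11, 19]) = 1 + count_items([8, 40, 44, 42, 32, 11, 19])
count_items([8, 40, 44, 42, 32, 11, 19]) = 1 + count_items([40, 44, 42, 32, 11, 19])
count_items([40, 44, 42, 32, 11, 19]) = 1 + count_items([44, 42, 32, 11, 19])
count_items([44, 42, 32, 11, 19]) = 1 + count_items([42, 32, 11, 19])
count_items([42, 32, 11, 19]) = 1 + count_items([32, 11, 19])
count_items([32, 11, 19]) = 1 + count_items([11, 19])
count_items([11, 19]) = 1 + count_items([19])
count_items([19]) = 1 + count_items([])
count_items([]) = 0  (base case)
Unwinding: 1 + 1 + 1 + 1 + 1 + 1 + 1 + 1 + 1 + 0 = 9

9


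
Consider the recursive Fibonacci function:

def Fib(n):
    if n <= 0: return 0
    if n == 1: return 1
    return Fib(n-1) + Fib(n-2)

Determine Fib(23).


Computing Fib(23) bottom-up:
Fib(0) = 0
Fib(1) = 1
Fib(2) = Fib(1) + Fib(0) = 1 + 0 = 1
Fib(3) = Fib(2) + Fib(1) = 1 + 1 = 2
Fib(4) = Fib(3) + Fib(2) = 2 + 1 = 3
Fib(5) = Fib(4) + Fib(3) = 3 + 2 = 5
Fib(6) = Fib(5) + Fib(4) = 5 + 3 = 8
Fib(7) = Fib(6) + Fib(5) = 8 + 5 = 13
Fib(8) = Fib(7) + Fib(6) = 13 + 8 = 21
Fib(9) = Fib(8) + Fib(7) = 21 + 13 = 34
Fib(10) = Fib(9) + Fib(8) = 34 + 21 = 55
Fib(11) = Fib(10) + Fib(9) = 55 + 34 = 89
Fib(12) = Fib(11) + Fib(10) = 89 + 55 = 144
Fib(13) = Fib(12) + Fib(11) = 144 + 89 = 233
Fib(14) = Fib(13) + Fib(12) = 233 + 144 = 377
Fib(15) = Fib(14) + Fib(13) = 377 + 233 = 610
Fib(16) = Fib(15) + Fib(14) = 610 + 377 = 987
Fib(17) = Fib(16) + Fib(15) = 987 + 610 = 1597
Fib(18) = Fib(17) + Fib(16) = 1597 + 987 = 2584
Fib(19) = Fib(18) + Fib(17) = 2584 + 1597 = 4181
Fib(20) = Fib(19) + Fib(18) = 4181 + 2584 = 6765
Fib(21) = Fib(20) + Fib(19) = 6765 + 4181 = 10946
Fib(22) = Fib(21) + Fib(20) = 10946 + 6765 = 17711
Fib(23) = Fib(22) + Fib(21) = 17711 + 10946 = 28657

28657


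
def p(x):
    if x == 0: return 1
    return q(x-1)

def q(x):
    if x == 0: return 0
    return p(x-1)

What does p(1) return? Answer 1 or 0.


p(1) = q(0)
q(0) = 0  (base case)
Result: 0

0


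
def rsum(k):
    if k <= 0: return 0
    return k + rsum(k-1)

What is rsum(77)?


rsum(77)
= 77 + 76 + 75 + 74 + 73 + 72 + 71 + 70 + 69 + 68 + 67 + 66 + 65 + 64 + 63 + 62 + 61 + 60 + 59 + 58 + 57 + 56 + 55 + 54 + 53 + 52 + 51 + 50 + 49 + 48 + 47 + 46 + 45 + 44 + 43 + 42 + 41 + 40 + 39 + 38 + 37 + 36 + 35 + 34 + 33 + 32 + 31 + 30 + 29 + 28 + 27 + 26 + 25 + 24 + 23 + 22 + 21 + 20 + 19 + 18 + 17 + 16 + 15 + 14 + 13 + 12 + 11 + 10 + 9 + 8 + 7 + 6 + 5 + 4 + 3 + 2 + 1 + rsum(0)
= 77 + 76 + 75 + 74 + 73 + 72 + 71 + 70 + 69 + 68 + 67 + 66 + 65 + 64 + 63 + 62 + 61 + 60 + 59 + 58 + 57 + 56 + 55 + 54 + 53 + 52 + 51 + 50 + 49 + 48 + 47 + 46 + 45 + 44 + 43 + 42 + 41 + 40 + 39 + 38 + 37 + 36 + 35 + 34 + 33 + 32 + 31 + 30 + 29 + 28 + 27 + 26 + 25 + 24 + 23 + 22 + 21 + 20 + 19 + 18 + 17 + 16 + 15 + 14 + 13 + 12 + 11 + 10 + 9 + 8 + 7 + 6 + 5 + 4 + 3 + 2 + 1 + 0
= 3003

3003


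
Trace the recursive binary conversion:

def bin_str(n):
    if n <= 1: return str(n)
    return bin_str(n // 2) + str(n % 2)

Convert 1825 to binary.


bin_str(1825) = bin_str(912) + '1'
bin_str(912) = bin_str(456) + '0'
bin_str(456) = bin_str(228) + '0'
bin_str(228) = bin_str(114) + '0'
bin_str(114) = bin_str(57) + '0'
bin_str(57) = bin_str(28) + '1'
bin_str(28) = bin_str(14) + '0'
bin_str(14) = bin_str(7) + '0'
bin_str(7) = bin_str(3) + '1'
bin_str(3) = bin_str(1) + '1'
bin_str(1) = '1'  (base case)
Concatenating: '1' + '1' + '1' + '0' + '0' + '1' + '0' + '0' + '0' + '0' + '1' = '11100100001'

11100100001


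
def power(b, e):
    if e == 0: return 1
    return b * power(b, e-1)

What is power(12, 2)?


power(12, 2)
= 12 * power(12, 1)
= 12 * 12 * power(12, 0)
= 12 * 12 * 1
= 144

144


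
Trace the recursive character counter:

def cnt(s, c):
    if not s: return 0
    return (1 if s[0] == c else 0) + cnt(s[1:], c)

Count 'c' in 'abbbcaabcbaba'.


s[0]='a' != 'c' -> 0
s[0]='b' != 'c' -> 0
s[0]='b' != 'c' -> 0
s[0]='b' != 'c' -> 0
s[0]='c' == 'c' -> 1
s[0]='a' != 'c' -> 0
s[0]='a' != 'c' -> 0
s[0]='b' != 'c' -> 0
s[0]='c' == 'c' -> 1
s[0]='b' != 'c' -> 0
s[0]='a' != 'c' -> 0
s[0]='b' != 'c' -> 0
s[0]='a' != 'c' -> 0
Sum: 0 + 0 + 0 + 0 + 1 + 0 + 0 + 0 + 1 + 0 + 0 + 0 + 0 = 2

2


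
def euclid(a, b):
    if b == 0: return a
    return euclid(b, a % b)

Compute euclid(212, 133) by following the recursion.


euclid(212, 133) = euclid(133, 79)
euclid(133, 79) = euclid(79, 54)
euclid(79, 54) = euclid(54, 25)
euclid(54, 25) = euclid(25, 4)
euclid(25, 4) = euclid(4, 1)
euclid(4, 1) = euclid(1, 0)
euclid(1, 0) = 1  (base case)

1


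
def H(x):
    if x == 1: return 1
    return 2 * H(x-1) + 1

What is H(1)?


H(1) = 1  (base case)

1


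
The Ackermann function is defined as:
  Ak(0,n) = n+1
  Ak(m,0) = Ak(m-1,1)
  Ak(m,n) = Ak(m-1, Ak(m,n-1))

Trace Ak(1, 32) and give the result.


Ak(1, 32) = Ak(0, Ak(1, 31))
  Ak(1, 31) = Ak(0, Ak(1, 30))
    Ak(1, 30) = Ak(0, Ak(1, 29))
      Ak(1, 29) = Ak(0, Ak(1, 28))
        Ak(1, 28) = Ak(0, Ak(1, 27))
          Ak(1, 27) = Ak(0, Ak(1, 26))
          Ak(1, 26) = Ak(0, Ak(1, 25))
          Ak(1, 25) = Ak(0, Ak(1, 24))
          Ak(1, 24) = Ak(0, Ak(1, 23))
          Ak(1, 23) = Ak(0, Ak(1, 22))
          Ak(1, 22) = Ak(0, Ak(1, 21))
          Ak(1, 21) = Ak(0, Ak(1, 20))
          Ak(1, 20) = Ak(0, Ak(1, 19))
          Ak(1, 19) = Ak(0, Ak(1, 18))
          Ak(1, 18) = Ak(0, Ak(1, 17))
          Ak(1, 17) = Ak(0, Ak(1, 16))
          Ak(1, 16) = Ak(0, Ak(1, 15))
          Ak(1, 15) = Ak(0, Ak(1, 14))
          Ak(1, 14) = Ak(0, Ak(1, 13))
          Ak(1, 13) = Ak(0, Ak(1, 12))
          Ak(1, 12) = Ak(0, Ak(1, 11))
          Ak(1, 11) = Ak(0, Ak(1, 10))
          Ak(1, 10) = Ak(0, Ak(1, 9))
          Ak(1, 9) = Ak(0, Ak(1, 8))
          Ak(1, 8) = Ak(0, Ak(1, 7))
... (trace truncated)
Result: Ak(1, 32) = 34

34


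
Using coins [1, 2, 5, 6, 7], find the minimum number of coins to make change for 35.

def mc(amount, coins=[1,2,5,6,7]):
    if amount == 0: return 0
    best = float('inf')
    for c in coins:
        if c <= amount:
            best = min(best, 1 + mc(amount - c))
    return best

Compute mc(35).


Building up with DP:
mc(0) = 0
mc(1) = min(1+mc(0)=1+0=1) = 1
mc(2) = min(1+mc(1)=1+1=2, 1+mc(0)=1+0=1) = 1
mc(3) = min(1+mc(2)=1+1=2, 1+mc(1)=1+1=2) = 2
mc(4) = min(1+mc(3)=1+2=3, 1+mc(2)=1+1=2) = 2
mc(5) = min(1+mc(4)=1+2=3, 1+mc(3)=1+2=3, 1+mc(0)=1+0=1) = 1
mc(6) = min(1+mc(5)=1+1=2, 1+mc(4)=1+2=3, 1+mc(1)=1+1=2, 1+mc(0)=1+0=1) = 1
mc(7) = min(1+mc(6)=1+1=2, 1+mc(5)=1+1=2, 1+mc(2)=1+1=2, 1+mc(1)=1+1=2, 1+mc(0)=1+0=1) = 1
mc(8) = min(1+mc(7)=1+1=2, 1+mc(6)=1+1=2, 1+mc(3)=1+2=3, 1+mc(2)=1+1=2, 1+mc(1)=1+1=2) = 2
mc(9) = min(1+mc(8)=1+2=3, 1+mc(7)=1+1=2, 1+mc(4)=1+2=3, 1+mc(3)=1+2=3, 1+mc(2)=1+1=2) = 2
mc(10) = min(1+mc(9)=1+2=3, 1+mc(8)=1+2=3, 1+mc(5)=1+1=2, 1+mc(4)=1+2=3, 1+mc(3)=1+2=3) = 2
mc(11) = min(1+mc(10)=1+2=3, 1+mc(9)=1+2=3, 1+mc(6)=1+1=2, 1+mc(5)=1+1=2, 1+mc(4)=1+2=3) = 2
mc(12) = min(1+mc(11)=1+2=3, 1+mc(10)=1+2=3, 1+mc(7)=1+1=2, 1+mc(6)=1+1=2, 1+mc(5)=1+1=2) = 2
mc(13) = min(1+mc(12)=1+2=3, 1+mc(11)=1+2=3, 1+mc(8)=1+2=3, 1+mc(7)=1+1=2, 1+mc(6)=1+1=2) = 2
mc(14) = min(1+mc(13)=1+2=3, 1+mc(12)=1+2=3, 1+mc(9)=1+2=3, 1+mc(8)=1+2=3, 1+mc(7)=1+1=2) = 2
mc(15) = min(1+mc(14)=1+2=3, 1+mc(13)=1+2=3, 1+mc(10)=1+2=3, 1+mc(9)=1+2=3, 1+mc(8)=1+2=3) = 3
mc(16) = min(1+mc(15)=1+3=4, 1+mc(14)=1+2=3, 1+mc(11)=1+2=3, 1+mc(10)=1+2=3, 1+mc(9)=1+2=3) = 3
mc(17) = min(1+mc(16)=1+3=4, 1+mc(15)=1+3=4, 1+mc(12)=1+2=3, 1+mc(11)=1+2=3, 1+mc(10)=1+2=3) = 3
mc(18) = min(1+mc(17)=1+3=4, 1+mc(16)=1+3=4, 1+mc(13)=1+2=3, 1+mc(12)=1+2=3, 1+mc(11)=1+2=3) = 3
mc(19) = min(1+mc(18)=1+3=4, 1+mc(17)=1+3=4, 1+mc(14)=1+2=3, 1+mc(13)=1+2=3, 1+mc(12)=1+2=3) = 3
mc(20) = min(1+mc(19)=1+3=4, 1+mc(18)=1+3=4, 1+mc(15)=1+3=4, 1+mc(14)=1+2=3, 1+mc(13)=1+2=3) = 3
mc(21) = min(1+mc(20)=1+3=4, 1+mc(19)=1+3=4, 1+mc(16)=1+3=4, 1+mc(15)=1+3=4, 1+mc(14)=1+2=3) = 3
mc(22) = min(1+mc(21)=1+3=4, 1+mc(20)=1+3=4, 1+mc(17)=1+3=4, 1+mc(16)=1+3=4, 1+mc(15)=1+3=4) = 4
mc(23) = min(1+mc(22)=1+4=5, 1+mc(21)=1+3=4, 1+mc(18)=1+3=4, 1+mc(17)=1+3=4, 1+mc(16)=1+3=4) = 4
mc(24) = min(1+mc(23)=1+4=5, 1+mc(22)=1+4=5, 1+mc(19)=1+3=4, 1+mc(18)=1+3=4, 1+mc(17)=1+3=4) = 4
mc(25) = min(1+mc(24)=1+4=5, 1+mc(23)=1+4=5, 1+mc(20)=1+3=4, 1+mc(19)=1+3=4, 1+mc(18)=1+3=4) = 4
mc(26) = min(1+mc(25)=1+4=5, 1+mc(24)=1+4=5, 1+mc(21)=1+3=4, 1+mc(20)=1+3=4, 1+mc(19)=1+3=4) = 4
mc(27) = min(1+mc(26)=1+4=5, 1+mc(25)=1+4=5, 1+mc(22)=1+4=5, 1+mc(21)=1+3=4, 1+mc(20)=1+3=4) = 4
mc(28) = min(1+mc(27)=1+4=5, 1+mc(26)=1+4=5, 1+mc(23)=1+4=5, 1+mc(22)=1+4=5, 1+mc(21)=1+3=4) = 4
mc(29) = min(1+mc(28)=1+4=5, 1+mc(27)=1+4=5, 1+mc(24)=1+4=5, 1+mc(23)=1+4=5, 1+mc(22)=1+4=5) = 5
mc(30) = min(1+mc(29)=1+5=6, 1+mc(28)=1+4=5, 1+mc(25)=1+4=5, 1+mc(24)=1+4=5, 1+mc(23)=1+4=5) = 5
mc(31) = min(1+mc(30)=1+5=6, 1+mc(29)=1+5=6, 1+mc(26)=1+4=5, 1+mc(25)=1+4=5, 1+mc(24)=1+4=5) = 5
mc(32) = min(1+mc(31)=1+5=6, 1+mc(30)=1+5=6, 1+mc(27)=1+4=5, 1+mc(26)=1+4=5, 1+mc(25)=1+4=5) = 5
mc(33) = min(1+mc(32)=1+5=6, 1+mc(31)=1+5=6, 1+mc(28)=1+4=5, 1+mc(27)=1+4=5, 1+mc(26)=1+4=5) = 5
mc(34) = min(1+mc(33)=1+5=6, 1+mc(32)=1+5=6, 1+mc(29)=1+5=6, 1+mc(28)=1+4=5, 1+mc(27)=1+4=5) = 5
mc(35) = min(1+mc(34)=1+5=6, 1+mc(33)=1+5=6, 1+mc(30)=1+5=6, 1+mc(29)=1+5=6, 1+mc(28)=1+4=5) = 5

5
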